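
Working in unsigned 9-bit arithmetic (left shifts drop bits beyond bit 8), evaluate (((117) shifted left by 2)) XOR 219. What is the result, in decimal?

117 = 001110101
→ shifted left by 2 (mod 2^9) → 111010100 = 468
219 = 011011011
→ XOR → 100001111 = 271

271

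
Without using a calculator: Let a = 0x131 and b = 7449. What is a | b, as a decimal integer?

7481

0x131 = 0000100110001
7449 = 1110100011001
 OR → 1110100111001 = 7481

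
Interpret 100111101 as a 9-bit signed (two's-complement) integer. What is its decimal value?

-195

pattern = 100111101 (MSB is 1 ⇒ negative)
Invert: 011000010, add 1 → 011000011 = 195, so the value is -195.
(Equivalently: 317 - 2^9 = 317 - 512 = -195.)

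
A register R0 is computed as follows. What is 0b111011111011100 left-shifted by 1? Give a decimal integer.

x = 0111011111011100
shift left by 1 → 1110111110111000 = 61368
(equivalently, 30684 × 2^1 = 30684 × 2)

61368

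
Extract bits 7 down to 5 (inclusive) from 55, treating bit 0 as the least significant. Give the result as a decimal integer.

1

v = 00110111
Shift right by 5: 001
Mask low 3 bits: 001 = 1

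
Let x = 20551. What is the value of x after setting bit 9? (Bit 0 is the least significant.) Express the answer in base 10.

x = 0101000001000111
bit 9 is currently 0; set it via x | (1 << 9) = x | 512
→ 0101001001000111 = 21063

21063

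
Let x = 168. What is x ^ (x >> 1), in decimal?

252

x = 10101000 = 168
x>>1 = 01010100
XOR  = 11111100 = 252
(x ^ (x >> 1) gives the standard binary-reflected Gray code of x.)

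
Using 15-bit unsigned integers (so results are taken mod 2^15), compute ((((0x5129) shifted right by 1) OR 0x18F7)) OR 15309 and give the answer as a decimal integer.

15359

0x5129 = 101000100101001
→ shifted right by 1 → 010100010010100 = 10388
0x18F7 = 001100011110111
→ OR → 011100011110111 = 14583
15309 = 011101111001101
→ OR → 011101111111111 = 15359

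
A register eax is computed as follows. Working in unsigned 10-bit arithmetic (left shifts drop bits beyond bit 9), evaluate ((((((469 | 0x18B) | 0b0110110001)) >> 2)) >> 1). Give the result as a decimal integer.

469 = 0111010101
0x18B = 0110001011
→ | → 0111011111 = 479
0b0110110001 = 0110110001
→ | → 0111111111 = 511
→ >> 2 → 0001111111 = 127
→ >> 1 → 0000111111 = 63

63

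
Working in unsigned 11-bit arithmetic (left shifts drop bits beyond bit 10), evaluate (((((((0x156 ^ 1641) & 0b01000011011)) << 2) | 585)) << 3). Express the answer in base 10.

0x156 = 00101010110
1641 = 11001101001
→ ^ → 11100111111 = 1855
0b01000011011 = 01000011011
→ & → 01000011011 = 539
→ << 2 (mod 2^11) → 00001101100 = 108
585 = 01001001001
→ | → 01001101101 = 621
→ << 3 (mod 2^11) → 01101101000 = 872

872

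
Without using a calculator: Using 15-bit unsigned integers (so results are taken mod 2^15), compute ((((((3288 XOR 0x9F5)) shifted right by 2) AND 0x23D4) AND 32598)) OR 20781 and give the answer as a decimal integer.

3288 = 000110011011000
0x9F5 = 000100111110101
→ XOR → 000010100101101 = 1325
→ shifted right by 2 → 000000101001011 = 331
0x23D4 = 010001111010100
→ AND → 000000101000000 = 320
32598 = 111111101010110
→ AND → 000000101000000 = 320
20781 = 101000100101101
→ OR → 101000101101101 = 20845

20845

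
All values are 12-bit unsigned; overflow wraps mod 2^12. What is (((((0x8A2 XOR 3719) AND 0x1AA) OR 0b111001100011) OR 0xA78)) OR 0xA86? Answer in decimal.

0x8A2 = 100010100010
3719 = 111010000111
→ XOR → 011000100101 = 1573
0x1AA = 000110101010
→ AND → 000000100000 = 32
0b111001100011 = 111001100011
→ OR → 111001100011 = 3683
0xA78 = 101001111000
→ OR → 111001111011 = 3707
0xA86 = 101010000110
→ OR → 111011111111 = 3839

3839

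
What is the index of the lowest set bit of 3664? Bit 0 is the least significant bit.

3664 = 111001010000
Trailing zeros: 4, so the lowest set bit is bit 4 (value 16).

4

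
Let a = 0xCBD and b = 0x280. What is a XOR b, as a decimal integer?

3645

0xCBD = 110010111101
0x280 = 001010000000
XOR → 111000111101 = 3645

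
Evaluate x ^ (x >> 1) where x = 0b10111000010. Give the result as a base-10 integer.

x = 10111000010 = 1474
x>>1 = 01011100001
XOR  = 11100100011 = 1827
(x ^ (x >> 1) gives the standard binary-reflected Gray code of x.)

1827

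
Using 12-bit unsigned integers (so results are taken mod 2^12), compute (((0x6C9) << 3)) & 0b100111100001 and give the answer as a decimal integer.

64

0x6C9 = 011011001001
→ << 3 (mod 2^12) → 011001001000 = 1608
0b100111100001 = 100111100001
→ & → 000001000000 = 64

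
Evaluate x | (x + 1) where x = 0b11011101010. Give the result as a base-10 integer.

x = 11011101010 = 1770
x + 1 = 11011101011
OR    = 11011101011 = 1771
(x | (x + 1) sets the lowest cleared bit.)

1771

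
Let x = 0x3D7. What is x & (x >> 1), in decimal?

451

x = 1111010111 = 983
x>>1 = 0111101011
AND  = 0111000011 = 451
(x & (x >> 1) has a 1 wherever x has two consecutive 1 bits.)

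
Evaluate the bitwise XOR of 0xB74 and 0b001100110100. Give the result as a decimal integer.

0xB74 = 101101110100
b = 001100110100
XOR → 100001000000 = 2112

2112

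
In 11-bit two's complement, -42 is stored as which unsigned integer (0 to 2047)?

2006

42 in 11 bits: 00000101010
Invert: 11111010101
Add 1:  11111010110 = 2006
(Check: 2^11 - 42 = 2048 - 42 = 2006.)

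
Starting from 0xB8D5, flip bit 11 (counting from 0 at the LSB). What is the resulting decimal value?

x = 1011100011010101
bit 11 is currently 1; toggle it via x ^ (1 << 11) = x ^ 2048
→ 1011000011010101 = 45269

45269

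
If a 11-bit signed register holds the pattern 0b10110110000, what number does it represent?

pattern = 10110110000 (MSB is 1 ⇒ negative)
Invert: 01001001111, add 1 → 01001010000 = 592, so the value is -592.
(Equivalently: 1456 - 2^11 = 1456 - 2048 = -592.)

-592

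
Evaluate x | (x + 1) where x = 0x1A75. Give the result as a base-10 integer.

6775

x = 1101001110101 = 6773
x + 1 = 1101001110110
OR    = 1101001110111 = 6775
(x | (x + 1) sets the lowest cleared bit.)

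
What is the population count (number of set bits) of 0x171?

0x171 = 101110001
Count the 1s: 1 + 1 + 1 + 1 + 1 = 5

5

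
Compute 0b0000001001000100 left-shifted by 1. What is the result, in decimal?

1160

x = 01001000100
shift left by 1 → 10010001000 = 1160
(equivalently, 580 × 2^1 = 580 × 2)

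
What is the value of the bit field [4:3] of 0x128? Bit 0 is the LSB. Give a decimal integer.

1

v = 100101000
Shift right by 3: 100101
Mask low 2 bits: 01 = 1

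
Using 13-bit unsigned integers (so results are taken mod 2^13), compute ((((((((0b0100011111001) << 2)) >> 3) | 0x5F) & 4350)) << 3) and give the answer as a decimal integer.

0b0100011111001 = 0100011111001
→ << 2 (mod 2^13) → 0001111100100 = 996
→ >> 3 → 0000001111100 = 124
0x5F = 0000001011111
→ | → 0000001111111 = 127
4350 = 1000011111110
→ & → 0000001111110 = 126
→ << 3 (mod 2^13) → 0001111110000 = 1008

1008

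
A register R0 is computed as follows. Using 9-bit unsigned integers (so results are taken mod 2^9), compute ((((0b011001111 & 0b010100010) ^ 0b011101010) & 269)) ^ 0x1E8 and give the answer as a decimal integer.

480

0b011001111 = 011001111
0b010100010 = 010100010
→ & → 010000010 = 130
0b011101010 = 011101010
→ ^ → 001101000 = 104
269 = 100001101
→ & → 000001000 = 8
0x1E8 = 111101000
→ ^ → 111100000 = 480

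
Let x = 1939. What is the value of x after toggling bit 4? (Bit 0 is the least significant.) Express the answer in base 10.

1923

x = 0011110010011
bit 4 is currently 1; toggle it via x ^ (1 << 4) = x ^ 16
→ 0011110000011 = 1923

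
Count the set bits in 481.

5

481 = 111100001
Count the 1s: 1 + 1 + 1 + 1 + 1 = 5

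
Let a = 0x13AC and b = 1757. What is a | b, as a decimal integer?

6141

0x13AC = 1001110101100
1757 = 0011011011101
 OR → 1011111111101 = 6141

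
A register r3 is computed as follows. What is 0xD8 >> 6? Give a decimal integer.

3

0xD8 = 11011000
shift right by 6 → 00000011 = 3
(equivalently, floor(216 / 64))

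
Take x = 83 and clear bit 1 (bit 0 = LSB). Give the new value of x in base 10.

x = 01010011
bit 1 is currently 1; clear it via x & ~(1 << 1) = x & ~2
→ 01010001 = 81

81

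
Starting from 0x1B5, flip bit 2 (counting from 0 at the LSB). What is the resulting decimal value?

x = 0110110101
bit 2 is currently 1; toggle it via x ^ (1 << 2) = x ^ 4
→ 0110110001 = 433

433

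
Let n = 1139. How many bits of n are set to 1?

6

1139 = 10001110011
Count the 1s: 1 + 1 + 1 + 1 + 1 + 1 = 6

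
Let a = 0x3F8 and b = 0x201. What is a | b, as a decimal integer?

0x3F8 = 1111111000
0x201 = 1000000001
 OR → 1111111001 = 1017

1017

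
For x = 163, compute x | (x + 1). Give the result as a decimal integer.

x = 10100011 = 163
x + 1 = 10100100
OR    = 10100111 = 167
(x | (x + 1) sets the lowest cleared bit.)

167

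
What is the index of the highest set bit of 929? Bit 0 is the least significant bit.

9

929 = 1110100001
The topmost 1 is at position 9 (since 2^9 = 512 ≤ 929 < 1024).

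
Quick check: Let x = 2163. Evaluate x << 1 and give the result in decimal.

2163 = 0100001110011
shift left by 1 → 1000011100110 = 4326
(equivalently, 2163 × 2^1 = 2163 × 2)

4326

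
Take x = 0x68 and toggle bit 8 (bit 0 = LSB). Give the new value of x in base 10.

x = 0001101000
bit 8 is currently 0; toggle it via x ^ (1 << 8) = x ^ 256
→ 0101101000 = 360

360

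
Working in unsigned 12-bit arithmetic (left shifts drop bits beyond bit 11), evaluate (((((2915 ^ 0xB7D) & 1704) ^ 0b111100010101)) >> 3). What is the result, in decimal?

483

2915 = 101101100011
0xB7D = 101101111101
→ ^ → 000000011110 = 30
1704 = 011010101000
→ & → 000000001000 = 8
0b111100010101 = 111100010101
→ ^ → 111100011101 = 3869
→ >> 3 → 000111100011 = 483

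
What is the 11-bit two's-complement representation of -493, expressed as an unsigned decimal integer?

1555

493 in 11 bits: 00111101101
Invert: 11000010010
Add 1:  11000010011 = 1555
(Check: 2^11 - 493 = 2048 - 493 = 1555.)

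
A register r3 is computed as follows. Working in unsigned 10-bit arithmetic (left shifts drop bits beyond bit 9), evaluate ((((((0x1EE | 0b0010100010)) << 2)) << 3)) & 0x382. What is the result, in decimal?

0x1EE = 0111101110
0b0010100010 = 0010100010
→ | → 0111101110 = 494
→ << 2 (mod 2^10) → 1110111000 = 952
→ << 3 (mod 2^10) → 0111000000 = 448
0x382 = 1110000010
→ & → 0110000000 = 384

384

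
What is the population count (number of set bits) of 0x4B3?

0x4B3 = 10010110011
Count the 1s: 1 + 1 + 1 + 1 + 1 + 1 = 6

6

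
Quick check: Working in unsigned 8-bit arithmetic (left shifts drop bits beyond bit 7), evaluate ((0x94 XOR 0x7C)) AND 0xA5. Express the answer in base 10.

160

0x94 = 10010100
0x7C = 01111100
→ XOR → 11101000 = 232
0xA5 = 10100101
→ AND → 10100000 = 160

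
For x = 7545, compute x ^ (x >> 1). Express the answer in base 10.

5061

x = 1110101111001 = 7545
x>>1 = 0111010111100
XOR  = 1001111000101 = 5061
(x ^ (x >> 1) gives the standard binary-reflected Gray code of x.)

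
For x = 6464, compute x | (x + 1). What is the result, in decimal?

6465

x = 1100101000000 = 6464
x + 1 = 1100101000001
OR    = 1100101000001 = 6465
(x | (x + 1) sets the lowest cleared bit.)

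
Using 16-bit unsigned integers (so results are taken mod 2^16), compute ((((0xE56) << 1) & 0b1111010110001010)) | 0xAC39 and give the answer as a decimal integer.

0xE56 = 0000111001010110
→ << 1 (mod 2^16) → 0001110010101100 = 7340
0b1111010110001010 = 1111010110001010
→ & → 0001010010001000 = 5256
0xAC39 = 1010110000111001
→ | → 1011110010111001 = 48313

48313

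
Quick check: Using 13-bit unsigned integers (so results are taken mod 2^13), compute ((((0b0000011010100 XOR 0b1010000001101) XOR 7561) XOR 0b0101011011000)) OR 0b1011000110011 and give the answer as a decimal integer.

6075

0b0000011010100 = 0000011010100
0b1010000001101 = 1010000001101
→ XOR → 1010011011001 = 5337
7561 = 1110110001001
→ XOR → 0100101010000 = 2384
0b0101011011000 = 0101011011000
→ XOR → 0001110001000 = 904
0b1011000110011 = 1011000110011
→ OR → 1011110111011 = 6075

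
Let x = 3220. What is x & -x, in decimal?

4

x = 110010010100 = 3220
-x (two's complement) = …001101101100
AND   = 000000000100 = 4
(x & -x isolates the lowest set bit of x.)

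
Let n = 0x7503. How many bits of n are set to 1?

7

0x7503 = 111010100000011
Count the 1s: 1 + 1 + 1 + 1 + 1 + 1 + 1 = 7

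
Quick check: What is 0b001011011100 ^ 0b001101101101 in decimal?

433

a = 1011011100
b = 1101101101
XOR → 0110110001 = 433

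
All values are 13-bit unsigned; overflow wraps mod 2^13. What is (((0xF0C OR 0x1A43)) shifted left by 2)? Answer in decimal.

7484

0xF0C = 0111100001100
0x1A43 = 1101001000011
→ OR → 1111101001111 = 8015
→ shifted left by 2 (mod 2^13) → 1110100111100 = 7484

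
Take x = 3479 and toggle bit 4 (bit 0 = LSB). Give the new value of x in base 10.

x = 110110010111
bit 4 is currently 1; toggle it via x ^ (1 << 4) = x ^ 16
→ 110110000111 = 3463

3463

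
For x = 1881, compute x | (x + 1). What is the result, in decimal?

x = 11101011001 = 1881
x + 1 = 11101011010
OR    = 11101011011 = 1883
(x | (x + 1) sets the lowest cleared bit.)

1883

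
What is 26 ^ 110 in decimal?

116

26 = 0011010
110 = 1101110
XOR → 1110100 = 116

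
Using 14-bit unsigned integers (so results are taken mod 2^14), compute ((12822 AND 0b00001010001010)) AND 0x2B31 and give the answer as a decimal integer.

12822 = 11001000010110
0b00001010001010 = 00001010001010
→ AND → 00001000000010 = 514
0x2B31 = 10101100110001
→ AND → 00001000000000 = 512

512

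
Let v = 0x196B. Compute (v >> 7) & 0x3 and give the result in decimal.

2

v = 1100101101011
Shift right by 7: 110010
Mask low 2 bits: 10 = 2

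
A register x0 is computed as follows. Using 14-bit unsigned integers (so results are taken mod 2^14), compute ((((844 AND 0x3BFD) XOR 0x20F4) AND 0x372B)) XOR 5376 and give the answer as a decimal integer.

844 = 00001101001100
0x3BFD = 11101111111101
→ AND → 00001101001100 = 844
0x20F4 = 10000011110100
→ XOR → 10001110111000 = 9144
0x372B = 11011100101011
→ AND → 10001100101000 = 9000
5376 = 01010100000000
→ XOR → 11011000101000 = 13864

13864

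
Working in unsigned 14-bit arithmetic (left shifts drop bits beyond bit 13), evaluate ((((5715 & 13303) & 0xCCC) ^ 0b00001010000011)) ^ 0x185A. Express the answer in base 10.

6809

5715 = 01011001010011
13303 = 11001111110111
→ & → 01001001010011 = 4691
0xCCC = 00110011001100
→ & → 00000001000000 = 64
0b00001010000011 = 00001010000011
→ ^ → 00001011000011 = 707
0x185A = 01100001011010
→ ^ → 01101010011001 = 6809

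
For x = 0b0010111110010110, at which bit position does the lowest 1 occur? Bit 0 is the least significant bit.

0b0010111110010110 = 10111110010110
Trailing zeros: 1, so the lowest set bit is bit 1 (value 2).

1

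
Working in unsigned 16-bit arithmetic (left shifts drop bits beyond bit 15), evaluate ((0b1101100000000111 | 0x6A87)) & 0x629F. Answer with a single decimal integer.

25223

0b1101100000000111 = 1101100000000111
0x6A87 = 0110101010000111
→ | → 1111101010000111 = 64135
0x629F = 0110001010011111
→ & → 0110001010000111 = 25223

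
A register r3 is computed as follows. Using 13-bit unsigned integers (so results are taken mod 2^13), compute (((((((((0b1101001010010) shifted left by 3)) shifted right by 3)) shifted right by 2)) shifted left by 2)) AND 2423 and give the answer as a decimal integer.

0b1101001010010 = 1101001010010
→ shifted left by 3 (mod 2^13) → 1001010010000 = 4752
→ shifted right by 3 → 0001001010010 = 594
→ shifted right by 2 → 0000010010100 = 148
→ shifted left by 2 (mod 2^13) → 0001001010000 = 592
2423 = 0100101110111
→ AND → 0000001010000 = 80

80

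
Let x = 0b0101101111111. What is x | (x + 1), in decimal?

x = 101101111111 = 2943
x + 1 = 101110000000
OR    = 101111111111 = 3071
(x | (x + 1) sets the lowest cleared bit.)

3071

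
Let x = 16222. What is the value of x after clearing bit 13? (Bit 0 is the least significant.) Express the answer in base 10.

8030

x = 011111101011110
bit 13 is currently 1; clear it via x & ~(1 << 13) = x & ~8192
→ 001111101011110 = 8030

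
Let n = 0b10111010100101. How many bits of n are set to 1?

8

n = 10111010100101
Count the 1s: 1 + 1 + 1 + 1 + 1 + 1 + 1 + 1 = 8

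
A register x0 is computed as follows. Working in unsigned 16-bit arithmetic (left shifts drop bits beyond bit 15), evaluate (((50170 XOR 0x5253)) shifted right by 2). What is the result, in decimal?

50170 = 1100001111111010
0x5253 = 0101001001010011
→ XOR → 1001000110101001 = 37289
→ shifted right by 2 → 0010010001101010 = 9322

9322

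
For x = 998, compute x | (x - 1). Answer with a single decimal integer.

999

x = 1111100110 = 998
x - 1 = 1111100101
OR    = 1111100111 = 999
(x | (x - 1) sets all bits below the lowest set bit.)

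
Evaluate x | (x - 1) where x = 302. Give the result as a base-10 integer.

303

x = 100101110 = 302
x - 1 = 100101101
OR    = 100101111 = 303
(x | (x - 1) sets all bits below the lowest set bit.)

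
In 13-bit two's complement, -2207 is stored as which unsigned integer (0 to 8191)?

2207 in 13 bits: 0100010011111
Invert: 1011101100000
Add 1:  1011101100001 = 5985
(Check: 2^13 - 2207 = 8192 - 2207 = 5985.)

5985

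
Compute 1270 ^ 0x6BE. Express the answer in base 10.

584

1270 = 10011110110
0x6BE = 11010111110
XOR → 01001001000 = 584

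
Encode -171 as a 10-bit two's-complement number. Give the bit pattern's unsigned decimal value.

853

171 in 10 bits: 0010101011
Invert: 1101010100
Add 1:  1101010101 = 853
(Check: 2^10 - 171 = 1024 - 171 = 853.)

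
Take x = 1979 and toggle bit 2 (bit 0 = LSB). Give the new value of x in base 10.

1983

x = 11110111011
bit 2 is currently 0; toggle it via x ^ (1 << 2) = x ^ 4
→ 11110111111 = 1983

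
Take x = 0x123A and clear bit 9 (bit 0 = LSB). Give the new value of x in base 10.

x = 01001000111010
bit 9 is currently 1; clear it via x & ~(1 << 9) = x & ~512
→ 01000000111010 = 4154

4154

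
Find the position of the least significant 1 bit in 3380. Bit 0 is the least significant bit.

2

3380 = 110100110100
Trailing zeros: 2, so the lowest set bit is bit 2 (value 4).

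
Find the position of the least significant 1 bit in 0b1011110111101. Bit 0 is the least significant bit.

0

0b1011110111101 = 1011110111101
Trailing zeros: 0, so the lowest set bit is bit 0 (value 1).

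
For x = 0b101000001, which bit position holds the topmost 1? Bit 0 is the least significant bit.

0b101000001 = 101000001
The topmost 1 is at position 8 (since 2^8 = 256 ≤ 321 < 512).

8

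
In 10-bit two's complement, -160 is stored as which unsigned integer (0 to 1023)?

864

160 in 10 bits: 0010100000
Invert: 1101011111
Add 1:  1101100000 = 864
(Check: 2^10 - 160 = 1024 - 160 = 864.)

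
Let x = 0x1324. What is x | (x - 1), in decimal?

4903

x = 1001100100100 = 4900
x - 1 = 1001100100011
OR    = 1001100100111 = 4903
(x | (x - 1) sets all bits below the lowest set bit.)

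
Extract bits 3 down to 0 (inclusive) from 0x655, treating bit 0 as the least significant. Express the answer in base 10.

v = 011001010101
Shift right by 0: 011001010101
Mask low 4 bits: 0101 = 5

5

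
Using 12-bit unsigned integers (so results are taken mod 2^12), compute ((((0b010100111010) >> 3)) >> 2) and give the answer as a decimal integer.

41

0b010100111010 = 010100111010
→ >> 3 → 000010100111 = 167
→ >> 2 → 000000101001 = 41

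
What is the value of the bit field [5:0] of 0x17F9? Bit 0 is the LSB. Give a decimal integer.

v = 0001011111111001
Shift right by 0: 0001011111111001
Mask low 6 bits: 111001 = 57

57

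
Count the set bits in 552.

552 = 1000101000
Count the 1s: 1 + 1 + 1 = 3

3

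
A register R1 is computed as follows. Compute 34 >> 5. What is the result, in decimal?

34 = 100010
shift right by 5 → 000001 = 1
(equivalently, floor(34 / 32))

1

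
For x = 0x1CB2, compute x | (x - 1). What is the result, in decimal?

x = 1110010110010 = 7346
x - 1 = 1110010110001
OR    = 1110010110011 = 7347
(x | (x - 1) sets all bits below the lowest set bit.)

7347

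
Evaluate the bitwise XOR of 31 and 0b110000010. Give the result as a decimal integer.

413

31 = 000011111
b = 110000010
XOR → 110011101 = 413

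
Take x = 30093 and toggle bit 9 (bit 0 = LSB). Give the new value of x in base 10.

30605

x = 111010110001101
bit 9 is currently 0; toggle it via x ^ (1 << 9) = x ^ 512
→ 111011110001101 = 30605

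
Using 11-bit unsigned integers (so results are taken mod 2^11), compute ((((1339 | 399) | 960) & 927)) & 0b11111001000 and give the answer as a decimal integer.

1339 = 10100111011
399 = 00110001111
→ | → 10110111111 = 1471
960 = 01111000000
→ | → 11111111111 = 2047
927 = 01110011111
→ & → 01110011111 = 927
0b11111001000 = 11111001000
→ & → 01110001000 = 904

904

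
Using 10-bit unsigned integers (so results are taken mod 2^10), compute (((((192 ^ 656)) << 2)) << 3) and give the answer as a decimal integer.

192 = 0011000000
656 = 1010010000
→ ^ → 1001010000 = 592
→ << 2 (mod 2^10) → 0101000000 = 320
→ << 3 (mod 2^10) → 1000000000 = 512

512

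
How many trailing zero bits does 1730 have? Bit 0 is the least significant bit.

1

1730 = 11011000010
Trailing zeros: 1, so the lowest set bit is bit 1 (value 2).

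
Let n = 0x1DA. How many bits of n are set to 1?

6

0x1DA = 111011010
Count the 1s: 1 + 1 + 1 + 1 + 1 + 1 = 6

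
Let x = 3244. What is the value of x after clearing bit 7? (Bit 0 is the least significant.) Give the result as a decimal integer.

3116

x = 0110010101100
bit 7 is currently 1; clear it via x & ~(1 << 7) = x & ~128
→ 0110000101100 = 3116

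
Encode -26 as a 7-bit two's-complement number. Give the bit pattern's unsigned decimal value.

26 in 7 bits: 0011010
Invert: 1100101
Add 1:  1100110 = 102
(Check: 2^7 - 26 = 128 - 26 = 102.)

102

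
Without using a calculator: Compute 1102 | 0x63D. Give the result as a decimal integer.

1663

1102 = 10001001110
0x63D = 11000111101
 OR → 11001111111 = 1663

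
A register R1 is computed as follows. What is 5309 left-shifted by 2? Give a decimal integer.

5309 = 001010010111101
shift left by 2 → 101001011110100 = 21236
(equivalently, 5309 × 2^2 = 5309 × 4)

21236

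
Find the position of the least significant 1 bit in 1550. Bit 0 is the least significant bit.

1

1550 = 11000001110
Trailing zeros: 1, so the lowest set bit is bit 1 (value 2).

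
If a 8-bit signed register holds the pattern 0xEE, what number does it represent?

pattern = 11101110 (MSB is 1 ⇒ negative)
Invert: 00010001, add 1 → 00010010 = 18, so the value is -18.
(Equivalently: 238 - 2^8 = 238 - 256 = -18.)

-18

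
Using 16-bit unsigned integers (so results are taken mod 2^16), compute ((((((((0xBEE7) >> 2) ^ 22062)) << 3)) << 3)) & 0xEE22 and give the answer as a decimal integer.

0xBEE7 = 1011111011100111
→ >> 2 → 0010111110111001 = 12217
22062 = 0101011000101110
→ ^ → 0111100110010111 = 31127
→ << 3 (mod 2^16) → 1100110010111000 = 52408
→ << 3 (mod 2^16) → 0110010111000000 = 26048
0xEE22 = 1110111000100010
→ & → 0110010000000000 = 25600

25600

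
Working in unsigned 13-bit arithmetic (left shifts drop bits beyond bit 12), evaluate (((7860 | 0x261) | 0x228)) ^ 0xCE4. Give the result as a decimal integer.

7860 = 1111010110100
0x261 = 0001001100001
→ | → 1111011110101 = 7925
0x228 = 0001000101000
→ | → 1111011111101 = 7933
0xCE4 = 0110011100100
→ ^ → 1001000011001 = 4633

4633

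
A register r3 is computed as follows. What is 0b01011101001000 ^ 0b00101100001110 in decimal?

7238

a = 1011101001000
b = 0101100001110
XOR → 1110001000110 = 7238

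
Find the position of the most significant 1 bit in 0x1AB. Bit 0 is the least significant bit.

0x1AB = 110101011
The topmost 1 is at position 8 (since 2^8 = 256 ≤ 427 < 512).

8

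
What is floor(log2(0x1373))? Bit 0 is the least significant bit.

12

0x1373 = 1001101110011
The topmost 1 is at position 12 (since 2^12 = 4096 ≤ 4979 < 8192).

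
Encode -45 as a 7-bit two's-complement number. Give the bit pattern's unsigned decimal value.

45 in 7 bits: 0101101
Invert: 1010010
Add 1:  1010011 = 83
(Check: 2^7 - 45 = 128 - 45 = 83.)

83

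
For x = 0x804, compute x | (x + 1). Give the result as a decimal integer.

x = 100000000100 = 2052
x + 1 = 100000000101
OR    = 100000000101 = 2053
(x | (x + 1) sets the lowest cleared bit.)

2053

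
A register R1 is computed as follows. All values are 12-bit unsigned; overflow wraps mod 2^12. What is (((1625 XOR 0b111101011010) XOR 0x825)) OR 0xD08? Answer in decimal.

1625 = 011001011001
0b111101011010 = 111101011010
→ XOR → 100100000011 = 2307
0x825 = 100000100101
→ XOR → 000100100110 = 294
0xD08 = 110100001000
→ OR → 110100101110 = 3374

3374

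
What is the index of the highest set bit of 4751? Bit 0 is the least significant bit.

12

4751 = 1001010001111
The topmost 1 is at position 12 (since 2^12 = 4096 ≤ 4751 < 8192).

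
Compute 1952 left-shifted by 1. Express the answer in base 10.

1952 = 011110100000
shift left by 1 → 111101000000 = 3904
(equivalently, 1952 × 2^1 = 1952 × 2)

3904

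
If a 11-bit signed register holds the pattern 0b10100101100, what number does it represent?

-724

pattern = 10100101100 (MSB is 1 ⇒ negative)
Invert: 01011010011, add 1 → 01011010100 = 724, so the value is -724.
(Equivalently: 1324 - 2^11 = 1324 - 2048 = -724.)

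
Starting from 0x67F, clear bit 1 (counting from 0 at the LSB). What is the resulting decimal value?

x = 0011001111111
bit 1 is currently 1; clear it via x & ~(1 << 1) = x & ~2
→ 0011001111101 = 1661

1661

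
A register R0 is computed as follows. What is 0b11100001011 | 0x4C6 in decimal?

1999

a = 11100001011
0x4C6 = 10011000110
 OR → 11111001111 = 1999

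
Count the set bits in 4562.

6

4562 = 1000111010010
Count the 1s: 1 + 1 + 1 + 1 + 1 + 1 = 6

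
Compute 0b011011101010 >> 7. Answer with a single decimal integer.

13

x = 11011101010
shift right by 7 → 00000001101 = 13
(equivalently, floor(1770 / 128))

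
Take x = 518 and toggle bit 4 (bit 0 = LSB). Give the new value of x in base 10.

534

x = 0001000000110
bit 4 is currently 0; toggle it via x ^ (1 << 4) = x ^ 16
→ 0001000010110 = 534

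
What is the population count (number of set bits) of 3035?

9

3035 = 101111011011
Count the 1s: 1 + 1 + 1 + 1 + 1 + 1 + 1 + 1 + 1 = 9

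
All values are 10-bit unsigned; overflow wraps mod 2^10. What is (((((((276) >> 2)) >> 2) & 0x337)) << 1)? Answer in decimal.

276 = 0100010100
→ >> 2 → 0001000101 = 69
→ >> 2 → 0000010001 = 17
0x337 = 1100110111
→ & → 0000010001 = 17
→ << 1 (mod 2^10) → 0000100010 = 34

34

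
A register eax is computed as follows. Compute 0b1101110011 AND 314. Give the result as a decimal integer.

a = 1101110011
314 = 0100111010
AND → 0100110010 = 306

306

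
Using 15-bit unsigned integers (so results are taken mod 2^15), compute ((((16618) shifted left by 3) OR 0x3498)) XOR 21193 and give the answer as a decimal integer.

25873

16618 = 100000011101010
→ shifted left by 3 (mod 2^15) → 000011101010000 = 1872
0x3498 = 011010010011000
→ OR → 011011111011000 = 14296
21193 = 101001011001001
→ XOR → 110010100010001 = 25873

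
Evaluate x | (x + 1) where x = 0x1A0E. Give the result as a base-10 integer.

x = 1101000001110 = 6670
x + 1 = 1101000001111
OR    = 1101000001111 = 6671
(x | (x + 1) sets the lowest cleared bit.)

6671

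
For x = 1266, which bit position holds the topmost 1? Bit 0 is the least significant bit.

1266 = 10011110010
The topmost 1 is at position 10 (since 2^10 = 1024 ≤ 1266 < 2048).

10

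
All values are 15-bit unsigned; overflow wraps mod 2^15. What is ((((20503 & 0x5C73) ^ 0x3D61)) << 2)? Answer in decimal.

13768

20503 = 101000000010111
0x5C73 = 101110001110011
→ & → 101000000010011 = 20499
0x3D61 = 011110101100001
→ ^ → 110110101110010 = 28018
→ << 2 (mod 2^15) → 011010111001000 = 13768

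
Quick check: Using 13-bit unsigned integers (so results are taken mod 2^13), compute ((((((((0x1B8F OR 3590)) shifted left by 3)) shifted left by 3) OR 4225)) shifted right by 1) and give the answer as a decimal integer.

2528

0x1B8F = 1101110001111
3590 = 0111000000110
→ OR → 1111110001111 = 8079
→ shifted left by 3 (mod 2^13) → 1110001111000 = 7288
→ shifted left by 3 (mod 2^13) → 0001111000000 = 960
4225 = 1000010000001
→ OR → 1001111000001 = 5057
→ shifted right by 1 → 0100111100000 = 2528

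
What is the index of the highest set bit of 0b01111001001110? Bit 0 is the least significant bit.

0b01111001001110 = 1111001001110
The topmost 1 is at position 12 (since 2^12 = 4096 ≤ 7758 < 8192).

12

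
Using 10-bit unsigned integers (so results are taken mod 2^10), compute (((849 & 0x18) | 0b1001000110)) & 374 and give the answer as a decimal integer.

86

849 = 1101010001
0x18 = 0000011000
→ & → 0000010000 = 16
0b1001000110 = 1001000110
→ | → 1001010110 = 598
374 = 0101110110
→ & → 0001010110 = 86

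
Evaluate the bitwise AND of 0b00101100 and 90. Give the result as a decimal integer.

8

a = 0101100
90 = 1011010
AND → 0001000 = 8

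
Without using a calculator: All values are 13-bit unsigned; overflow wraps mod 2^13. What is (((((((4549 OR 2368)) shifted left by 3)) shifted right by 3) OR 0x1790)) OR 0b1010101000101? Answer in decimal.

6101

4549 = 1000111000101
2368 = 0100101000000
→ OR → 1100111000101 = 6597
→ shifted left by 3 (mod 2^13) → 0111000101000 = 3624
→ shifted right by 3 → 0000111000101 = 453
0x1790 = 1011110010000
→ OR → 1011111010101 = 6101
0b1010101000101 = 1010101000101
→ OR → 1011111010101 = 6101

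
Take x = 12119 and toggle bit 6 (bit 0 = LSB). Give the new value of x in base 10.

x = 10111101010111
bit 6 is currently 1; toggle it via x ^ (1 << 6) = x ^ 64
→ 10111100010111 = 12055

12055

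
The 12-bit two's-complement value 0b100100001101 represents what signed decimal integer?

-1779

pattern = 100100001101 (MSB is 1 ⇒ negative)
Invert: 011011110010, add 1 → 011011110011 = 1779, so the value is -1779.
(Equivalently: 2317 - 2^12 = 2317 - 4096 = -1779.)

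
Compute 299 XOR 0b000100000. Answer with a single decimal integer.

267

299 = 100101011
b = 000100000
XOR → 100001011 = 267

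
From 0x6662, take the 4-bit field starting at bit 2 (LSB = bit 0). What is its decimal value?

8

v = 110011001100010
Shift right by 2: 1100110011000
Mask low 4 bits: 1000 = 8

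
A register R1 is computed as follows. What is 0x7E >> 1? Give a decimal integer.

0x7E = 1111110
shift right by 1 → 0111111 = 63
(equivalently, floor(126 / 2))

63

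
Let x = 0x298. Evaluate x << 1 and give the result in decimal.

1328

0x298 = 01010011000
shift left by 1 → 10100110000 = 1328
(equivalently, 664 × 2^1 = 664 × 2)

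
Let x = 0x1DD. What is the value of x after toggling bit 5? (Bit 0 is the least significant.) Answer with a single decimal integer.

x = 111011101
bit 5 is currently 0; toggle it via x ^ (1 << 5) = x ^ 32
→ 111111101 = 509

509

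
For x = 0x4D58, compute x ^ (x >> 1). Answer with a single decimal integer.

x = 100110101011000 = 19800
x>>1 = 010011010101100
XOR  = 110101111110100 = 27636
(x ^ (x >> 1) gives the standard binary-reflected Gray code of x.)

27636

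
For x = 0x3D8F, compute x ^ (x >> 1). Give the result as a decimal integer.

9032

x = 11110110001111 = 15759
x>>1 = 01111011000111
XOR  = 10001101001000 = 9032
(x ^ (x >> 1) gives the standard binary-reflected Gray code of x.)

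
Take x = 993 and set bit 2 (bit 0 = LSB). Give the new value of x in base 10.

997

x = 1111100001
bit 2 is currently 0; set it via x | (1 << 2) = x | 4
→ 1111100101 = 997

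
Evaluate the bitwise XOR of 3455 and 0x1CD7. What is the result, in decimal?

3455 = 0110101111111
0x1CD7 = 1110011010111
XOR → 1000110101000 = 4520

4520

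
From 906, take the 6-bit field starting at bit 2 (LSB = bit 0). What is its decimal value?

34

v = 01110001010
Shift right by 2: 011100010
Mask low 6 bits: 100010 = 34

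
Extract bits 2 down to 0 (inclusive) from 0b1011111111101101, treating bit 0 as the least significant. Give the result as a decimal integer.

v = 1011111111101101
Shift right by 0: 1011111111101101
Mask low 3 bits: 101 = 5

5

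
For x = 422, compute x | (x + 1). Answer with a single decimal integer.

x = 110100110 = 422
x + 1 = 110100111
OR    = 110100111 = 423
(x | (x + 1) sets the lowest cleared bit.)

423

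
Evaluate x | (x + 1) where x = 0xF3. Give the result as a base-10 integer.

247

x = 11110011 = 243
x + 1 = 11110100
OR    = 11110111 = 247
(x | (x + 1) sets the lowest cleared bit.)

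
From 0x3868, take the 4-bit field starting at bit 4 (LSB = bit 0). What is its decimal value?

6

v = 11100001101000
Shift right by 4: 1110000110
Mask low 4 bits: 0110 = 6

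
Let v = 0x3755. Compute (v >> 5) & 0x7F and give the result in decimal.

58

v = 0011011101010101
Shift right by 5: 00110111010
Mask low 7 bits: 0111010 = 58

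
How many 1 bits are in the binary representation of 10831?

8

10831 = 10101001001111
Count the 1s: 1 + 1 + 1 + 1 + 1 + 1 + 1 + 1 = 8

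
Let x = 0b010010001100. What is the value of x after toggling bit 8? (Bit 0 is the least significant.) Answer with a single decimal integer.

1420

x = 010010001100
bit 8 is currently 0; toggle it via x ^ (1 << 8) = x ^ 256
→ 010110001100 = 1420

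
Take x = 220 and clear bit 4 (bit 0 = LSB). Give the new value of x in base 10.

x = 011011100
bit 4 is currently 1; clear it via x & ~(1 << 4) = x & ~16
→ 011001100 = 204

204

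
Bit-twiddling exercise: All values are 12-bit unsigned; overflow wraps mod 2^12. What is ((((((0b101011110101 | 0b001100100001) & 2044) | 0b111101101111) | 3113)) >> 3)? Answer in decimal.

0b101011110101 = 101011110101
0b001100100001 = 001100100001
→ | → 101111110101 = 3061
2044 = 011111111100
→ & → 001111110100 = 1012
0b111101101111 = 111101101111
→ | → 111111111111 = 4095
3113 = 110000101001
→ | → 111111111111 = 4095
→ >> 3 → 000111111111 = 511

511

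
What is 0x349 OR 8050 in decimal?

0x349 = 0001101001001
8050 = 1111101110010
 OR → 1111101111011 = 8059

8059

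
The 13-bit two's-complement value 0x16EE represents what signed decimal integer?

-2322

pattern = 1011011101110 (MSB is 1 ⇒ negative)
Invert: 0100100010001, add 1 → 0100100010010 = 2322, so the value is -2322.
(Equivalently: 5870 - 2^13 = 5870 - 8192 = -2322.)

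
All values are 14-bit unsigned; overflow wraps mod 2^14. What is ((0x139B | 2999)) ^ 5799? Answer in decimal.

0x139B = 01001110011011
2999 = 00101110110111
→ | → 01101110111111 = 7103
5799 = 01011010100111
→ ^ → 00110100011000 = 3352

3352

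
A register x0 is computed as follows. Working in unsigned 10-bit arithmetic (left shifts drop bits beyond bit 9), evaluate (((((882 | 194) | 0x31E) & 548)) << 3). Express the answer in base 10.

288

882 = 1101110010
194 = 0011000010
→ | → 1111110010 = 1010
0x31E = 1100011110
→ | → 1111111110 = 1022
548 = 1000100100
→ & → 1000100100 = 548
→ << 3 (mod 2^10) → 0100100000 = 288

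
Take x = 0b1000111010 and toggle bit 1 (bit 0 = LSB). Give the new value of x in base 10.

x = 1000111010
bit 1 is currently 1; toggle it via x ^ (1 << 1) = x ^ 2
→ 1000111000 = 568

568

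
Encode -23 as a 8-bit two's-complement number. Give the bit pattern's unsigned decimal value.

233

23 in 8 bits: 00010111
Invert: 11101000
Add 1:  11101001 = 233
(Check: 2^8 - 23 = 256 - 23 = 233.)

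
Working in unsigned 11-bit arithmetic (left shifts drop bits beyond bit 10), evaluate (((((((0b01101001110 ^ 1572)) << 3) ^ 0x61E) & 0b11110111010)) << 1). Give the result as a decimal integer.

0b01101001110 = 01101001110
1572 = 11000100100
→ ^ → 10101101010 = 1386
→ << 3 (mod 2^11) → 01101010000 = 848
0x61E = 11000011110
→ ^ → 10101001110 = 1358
0b11110111010 = 11110111010
→ & → 10100001010 = 1290
→ << 1 (mod 2^11) → 01000010100 = 532

532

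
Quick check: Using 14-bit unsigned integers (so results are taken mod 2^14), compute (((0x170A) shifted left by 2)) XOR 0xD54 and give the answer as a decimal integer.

4476

0x170A = 01011100001010
→ shifted left by 2 (mod 2^14) → 01110000101000 = 7208
0xD54 = 00110101010100
→ XOR → 01000101111100 = 4476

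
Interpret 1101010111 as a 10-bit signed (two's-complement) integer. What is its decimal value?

-169

pattern = 1101010111 (MSB is 1 ⇒ negative)
Invert: 0010101000, add 1 → 0010101001 = 169, so the value is -169.
(Equivalently: 855 - 2^10 = 855 - 1024 = -169.)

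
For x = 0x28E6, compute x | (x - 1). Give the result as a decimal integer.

x = 10100011100110 = 10470
x - 1 = 10100011100101
OR    = 10100011100111 = 10471
(x | (x - 1) sets all bits below the lowest set bit.)

10471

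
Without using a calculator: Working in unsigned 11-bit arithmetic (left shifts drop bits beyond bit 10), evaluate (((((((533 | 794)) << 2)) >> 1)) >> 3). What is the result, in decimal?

533 = 01000010101
794 = 01100011010
→ | → 01100011111 = 799
→ << 2 (mod 2^11) → 10001111100 = 1148
→ >> 1 → 01000111110 = 574
→ >> 3 → 00001000111 = 71

71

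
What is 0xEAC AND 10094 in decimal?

1580

0xEAC = 00111010101100
10094 = 10011101101110
AND → 00011000101100 = 1580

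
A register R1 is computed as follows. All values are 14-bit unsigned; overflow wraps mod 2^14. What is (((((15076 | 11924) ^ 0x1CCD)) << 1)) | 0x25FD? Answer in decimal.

15076 = 11101011100100
11924 = 10111010010100
→ | → 11111011110100 = 16116
0x1CCD = 01110011001101
→ ^ → 10001000111001 = 8761
→ << 1 (mod 2^14) → 00010001110010 = 1138
0x25FD = 10010111111101
→ | → 10010111111111 = 9727

9727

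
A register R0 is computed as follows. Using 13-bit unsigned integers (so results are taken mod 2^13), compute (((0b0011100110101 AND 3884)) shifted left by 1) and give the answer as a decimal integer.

0b0011100110101 = 0011100110101
3884 = 0111100101100
→ AND → 0011100100100 = 1828
→ shifted left by 1 (mod 2^13) → 0111001001000 = 3656

3656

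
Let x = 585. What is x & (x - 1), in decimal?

584

x = 1001001001 = 585
x - 1 = 1001001000
AND   = 1001001000 = 584
(x & (x - 1) clears the lowest set bit of x.)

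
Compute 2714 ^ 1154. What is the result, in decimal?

3608

2714 = 101010011010
1154 = 010010000010
XOR → 111000011000 = 3608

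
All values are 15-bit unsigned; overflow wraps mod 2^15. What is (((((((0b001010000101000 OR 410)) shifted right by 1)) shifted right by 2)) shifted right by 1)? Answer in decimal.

347

0b001010000101000 = 001010000101000
410 = 000000110011010
→ OR → 001010110111010 = 5562
→ shifted right by 1 → 000101011011101 = 2781
→ shifted right by 2 → 000001010110111 = 695
→ shifted right by 1 → 000000101011011 = 347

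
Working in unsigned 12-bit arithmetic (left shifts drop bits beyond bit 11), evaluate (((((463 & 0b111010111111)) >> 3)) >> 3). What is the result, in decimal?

2

463 = 000111001111
0b111010111111 = 111010111111
→ & → 000010001111 = 143
→ >> 3 → 000000010001 = 17
→ >> 3 → 000000000010 = 2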